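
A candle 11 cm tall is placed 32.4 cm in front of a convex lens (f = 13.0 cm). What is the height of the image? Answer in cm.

7.37 cm

1/d_i = 1/f − 1/d_o = 1/(13.00) − 1/(32.4) = 0.04606, so d_i = 21.71 cm.
m = −d_i/d_o = -0.6701.
|h_i| = |m|·h_o = 0.6701 × 11 = 7.37 cm. The image is real, inverted and reduced, on the far side of the lens.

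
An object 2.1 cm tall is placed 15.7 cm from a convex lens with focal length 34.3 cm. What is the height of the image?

1/d_i = 1/f − 1/d_o = 1/(34.30) − 1/(15.7) = -0.03454, so d_i = -28.95 cm.
m = −d_i/d_o = +1.844.
|h_i| = |m|·h_o = 1.844 × 2.1 = 3.87 cm. The image is virtual, upright and enlarged, on the same side as the object.

3.87 cm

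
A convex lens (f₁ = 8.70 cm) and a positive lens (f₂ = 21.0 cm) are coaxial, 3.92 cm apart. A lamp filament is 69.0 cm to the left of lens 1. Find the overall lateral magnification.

m = -0.112

Lens 1: 1/d_i1 = 1/(8.70) − 1/(69.0) = 0.1004, so d_i1 = 9.955 cm; m₁ = −d_i1/d_o1 = -0.1443.
d_o2 = 3.92 − (9.955) = -6.035 cm (virtual object).
Lens 2: 1/d_i2 = 1/(21.0) − 1/(-6.035) = 0.2133, so d_i2 = 4.688 cm; m₂ = −d_i2/d_o2 = +0.7768.
m = m₁·m₂ = (-0.1443)(+0.7768) = -0.112.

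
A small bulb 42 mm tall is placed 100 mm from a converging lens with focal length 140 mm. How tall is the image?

147 mm

1/d_i = 1/f − 1/d_o = 1/(140.0) − 1/(100) = -0.002857, so d_i = -350.0 mm.
m = −d_i/d_o = +3.500.
|h_i| = |m|·h_o = 3.500 × 42 = 147 mm. The image is virtual, upright and enlarged, on the same side as the object.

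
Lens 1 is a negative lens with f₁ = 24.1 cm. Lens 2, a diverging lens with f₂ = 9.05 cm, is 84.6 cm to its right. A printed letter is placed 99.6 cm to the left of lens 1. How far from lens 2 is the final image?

8.33 cm

Lens 1 is diverging, so f₁ = −24.1 cm.
Lens 1: 1/d_i1 = 1/f₁ − 1/d_o1 = 1/(-24.1) − 1/(99.6) = -0.05153, so d_i1 = -19.40 cm.
The intermediate image is 19.40 cm to the left of lens 1 (virtual), which is 84.6 − (-19.40) = 104.0 cm to the left of lens 2, so d_o2 = +104.0 cm.
Lens 2 is diverging, so f₂ = −9.05 cm.
Lens 2: 1/d_i2 = 1/f₂ − 1/d_o2 = 1/(-9.05) − 1/(104.0) = -0.1201, so d_i2 = -8.33 cm.
The final image is virtual, 8.33 cm to the left of lens 2 (overall magnification ≈ 0.016).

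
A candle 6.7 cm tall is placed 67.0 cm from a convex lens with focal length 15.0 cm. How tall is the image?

1/d_i = 1/f − 1/d_o = 1/(15.00) − 1/(67.0) = 0.05174, so d_i = 19.33 cm.
m = −d_i/d_o = -0.2885.
|h_i| = |m|·h_o = 0.2885 × 6.7 = 1.93 cm. The image is real, inverted and reduced, on the far side of the lens.

1.93 cm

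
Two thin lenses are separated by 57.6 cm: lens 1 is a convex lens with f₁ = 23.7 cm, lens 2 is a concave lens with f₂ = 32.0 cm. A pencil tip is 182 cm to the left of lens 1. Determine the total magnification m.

Lens 1: 1/d_i1 = 1/(23.7) − 1/(182) = 0.03670, so d_i1 = 27.25 cm; m₁ = −d_i1/d_o1 = -0.1497.
d_o2 = 57.6 − (27.25) = 30.35 cm.
f₂ = −32.0 cm (diverging).
Lens 2: 1/d_i2 = 1/(-32.0) − 1/(30.35) = -0.06420, so d_i2 = -15.58 cm; m₂ = −d_i2/d_o2 = +0.5132.
m = m₁·m₂ = (-0.1497)(+0.5132) = -0.0768.

m = -0.0768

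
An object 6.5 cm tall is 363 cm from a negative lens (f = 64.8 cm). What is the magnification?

For a negative lens, f = -64.8 cm.
1/d_i = 1/f − 1/d_o = 1/(-64.80) − 1/(363) = -0.01819, so d_i = -54.98 cm.
m = −d_i/d_o = −(-54.98)/(363) = +0.151.
The image is virtual, upright and reduced, on the same side as the object.

m = +0.151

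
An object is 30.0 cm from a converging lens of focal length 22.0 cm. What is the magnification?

m = -2.75

1/d_i = 1/f − 1/d_o = 1/(22.00) − 1/(30.0) = 0.01212, so d_i = 82.50 cm.
m = −d_i/d_o = −(82.50)/(30.0) = -2.75.
The image is real, inverted and enlarged, on the far side of the lens.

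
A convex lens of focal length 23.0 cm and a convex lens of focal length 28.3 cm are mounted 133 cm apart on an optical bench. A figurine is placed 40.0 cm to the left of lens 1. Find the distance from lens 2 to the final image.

Lens 1: 1/d_i1 = 1/f₁ − 1/d_o1 = 1/(23.0) − 1/(40.0) = 0.01848, so d_i1 = 54.12 cm.
The intermediate image is 54.12 cm to the right of lens 1, which is 133 − (54.12) = 78.88 cm to the left of lens 2, so d_o2 = +78.88 cm.
Lens 2: 1/d_i2 = 1/f₂ − 1/d_o2 = 1/(28.3) − 1/(78.88) = 0.02266, so d_i2 = 44.1 cm.
The final image is real, 44.1 cm to the right of lens 2 (overall magnification ≈ 0.76).

44.1 cm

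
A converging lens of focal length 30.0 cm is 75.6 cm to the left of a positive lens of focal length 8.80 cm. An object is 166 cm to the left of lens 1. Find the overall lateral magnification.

Lens 1: 1/d_i1 = 1/(30.0) − 1/(166) = 0.02731, so d_i1 = 36.62 cm; m₁ = −d_i1/d_o1 = -0.2206.
d_o2 = 75.6 − (36.62) = 38.98 cm.
Lens 2: 1/d_i2 = 1/(8.80) − 1/(38.98) = 0.08798, so d_i2 = 11.37 cm; m₂ = −d_i2/d_o2 = -0.2916.
m = m₁·m₂ = (-0.2206)(-0.2916) = +0.0643.

m = +0.0643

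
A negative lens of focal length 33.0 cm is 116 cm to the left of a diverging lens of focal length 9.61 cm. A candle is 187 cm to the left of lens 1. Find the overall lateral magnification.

f₁ = −33.0 cm (diverging).
Lens 1: 1/d_i1 = 1/(-33.0) − 1/(187) = -0.03565, so d_i1 = -28.05 cm; m₁ = −d_i1/d_o1 = +0.1500.
d_o2 = 116 − (-28.05) = 144.1 cm.
f₂ = −9.61 cm (diverging).
Lens 2: 1/d_i2 = 1/(-9.61) − 1/(144.1) = -0.1110, so d_i2 = -9.009 cm; m₂ = −d_i2/d_o2 = +0.06252.
m = m₁·m₂ = (+0.1500)(+0.06252) = +0.00938.

m = +0.00938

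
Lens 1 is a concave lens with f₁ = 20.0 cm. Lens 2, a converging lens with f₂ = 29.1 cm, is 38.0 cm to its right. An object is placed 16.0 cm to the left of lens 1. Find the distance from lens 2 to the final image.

76.7 cm

Lens 1 is diverging, so f₁ = −20.0 cm.
Lens 1: 1/d_i1 = 1/f₁ − 1/d_o1 = 1/(-20.0) − 1/(16.0) = -0.1125, so d_i1 = -8.889 cm.
The intermediate image is 8.889 cm to the left of lens 1 (virtual), which is 38.0 − (-8.889) = 46.89 cm to the left of lens 2, so d_o2 = +46.89 cm.
Lens 2: 1/d_i2 = 1/f₂ − 1/d_o2 = 1/(29.1) − 1/(46.89) = 0.01304, so d_i2 = 76.7 cm.
The final image is real, 76.7 cm to the right of lens 2 (overall magnification ≈ -0.91).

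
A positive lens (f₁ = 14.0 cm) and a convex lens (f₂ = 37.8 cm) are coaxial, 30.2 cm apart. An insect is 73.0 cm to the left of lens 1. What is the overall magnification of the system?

m = -0.360

Lens 1: 1/d_i1 = 1/(14.0) − 1/(73.0) = 0.05773, so d_i1 = 17.32 cm; m₁ = −d_i1/d_o1 = -0.2373.
d_o2 = 30.2 − (17.32) = 12.88 cm.
Lens 2: 1/d_i2 = 1/(37.8) − 1/(12.88) = -0.05118, so d_i2 = -19.54 cm; m₂ = −d_i2/d_o2 = +1.517.
m = m₁·m₂ = (-0.2373)(+1.517) = -0.360.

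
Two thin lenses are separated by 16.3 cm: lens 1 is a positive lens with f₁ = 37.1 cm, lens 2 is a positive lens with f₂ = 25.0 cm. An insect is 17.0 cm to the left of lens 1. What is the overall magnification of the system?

Lens 1: 1/d_i1 = 1/(37.1) − 1/(17.0) = -0.03187, so d_i1 = -31.38 cm; m₁ = −d_i1/d_o1 = +1.846.
d_o2 = 16.3 − (-31.38) = 47.68 cm.
Lens 2: 1/d_i2 = 1/(25.0) − 1/(47.68) = 0.01903, so d_i2 = 52.56 cm; m₂ = −d_i2/d_o2 = -1.102.
m = m₁·m₂ = (+1.846)(-1.102) = -2.03.

m = -2.03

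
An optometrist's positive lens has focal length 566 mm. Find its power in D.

P = +1.77 D

f = 56.6 cm = 0.566 m.
P = 1/f = 1/(0.566 m) = +1.77 D.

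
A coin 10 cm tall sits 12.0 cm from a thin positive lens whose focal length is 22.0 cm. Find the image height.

22.0 cm

1/d_i = 1/f − 1/d_o = 1/(22.00) − 1/(12.0) = -0.03788, so d_i = -26.40 cm.
m = −d_i/d_o = +2.200.
|h_i| = |m|·h_o = 2.200 × 10 = 22.0 cm. The image is virtual, upright and enlarged, on the same side as the object.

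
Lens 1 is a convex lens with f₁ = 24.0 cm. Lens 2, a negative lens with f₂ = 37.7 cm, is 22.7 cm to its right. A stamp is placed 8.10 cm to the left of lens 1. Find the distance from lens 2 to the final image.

18.1 cm

Lens 1: 1/d_i1 = 1/f₁ − 1/d_o1 = 1/(24.0) − 1/(8.10) = -0.08179, so d_i1 = -12.23 cm.
The intermediate image is 12.23 cm to the left of lens 1 (virtual), which is 22.7 − (-12.23) = 34.93 cm to the left of lens 2, so d_o2 = +34.93 cm.
Lens 2 is diverging, so f₂ = −37.7 cm.
Lens 2: 1/d_i2 = 1/f₂ − 1/d_o2 = 1/(-37.7) − 1/(34.93) = -0.05515, so d_i2 = -18.1 cm.
The final image is virtual, 18.1 cm to the left of lens 2 (overall magnification ≈ 0.78).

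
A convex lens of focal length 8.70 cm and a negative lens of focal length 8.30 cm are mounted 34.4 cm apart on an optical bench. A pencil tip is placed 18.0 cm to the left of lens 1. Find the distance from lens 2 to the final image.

5.64 cm

Lens 1: 1/d_i1 = 1/f₁ − 1/d_o1 = 1/(8.70) − 1/(18.0) = 0.05939, so d_i1 = 16.84 cm.
The intermediate image is 16.84 cm to the right of lens 1, which is 34.4 − (16.84) = 17.56 cm to the left of lens 2, so d_o2 = +17.56 cm.
Lens 2 is diverging, so f₂ = −8.30 cm.
Lens 2: 1/d_i2 = 1/f₂ − 1/d_o2 = 1/(-8.30) − 1/(17.56) = -0.1774, so d_i2 = -5.64 cm.
The final image is virtual, 5.64 cm to the left of lens 2 (overall magnification ≈ -0.30).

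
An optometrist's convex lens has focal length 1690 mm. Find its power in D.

P = +0.592 D

f = 169 cm = 1.69 m.
P = 1/f = 1/(1.69 m) = +0.592 D.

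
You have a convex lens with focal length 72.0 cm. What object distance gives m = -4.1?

89.6 cm

m = −d_i/d_o ⇒ d_i = −m·d_o.
1/f = 1/d_o + 1/d_i = 1/d_o − 1/(m·d_o) = (1 − 1/m)/d_o, so d_o = f(1 − 1/m) = (72.00)(1 − 1/(-4.1)) = 89.6 cm.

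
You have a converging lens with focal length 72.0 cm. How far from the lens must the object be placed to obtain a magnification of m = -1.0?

144 cm

m = −d_i/d_o ⇒ d_i = −m·d_o.
1/f = 1/d_o + 1/d_i = 1/d_o − 1/(m·d_o) = (1 − 1/m)/d_o, so d_o = f(1 − 1/m) = (72.00)(1 − 1/(-1.0)) = 144 cm.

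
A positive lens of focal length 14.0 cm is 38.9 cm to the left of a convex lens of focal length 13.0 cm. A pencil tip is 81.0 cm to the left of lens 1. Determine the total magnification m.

m = +0.303

Lens 1: 1/d_i1 = 1/(14.0) − 1/(81.0) = 0.05908, so d_i1 = 16.93 cm; m₁ = −d_i1/d_o1 = -0.2090.
d_o2 = 38.9 − (16.93) = 21.97 cm.
Lens 2: 1/d_i2 = 1/(13.0) − 1/(21.97) = 0.03141, so d_i2 = 31.84 cm; m₂ = −d_i2/d_o2 = -1.449.
m = m₁·m₂ = (-0.2090)(-1.449) = +0.303.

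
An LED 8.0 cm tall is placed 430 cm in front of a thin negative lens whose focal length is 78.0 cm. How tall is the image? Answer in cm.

For a negative lens, f = -78.0 cm.
1/d_i = 1/f − 1/d_o = 1/(-78.00) − 1/(430) = -0.01515, so d_i = -66.02 cm.
m = −d_i/d_o = +0.1535.
|h_i| = |m|·h_o = 0.1535 × 8.0 = 1.23 cm. The image is virtual, upright and reduced, on the same side as the object.

1.23 cm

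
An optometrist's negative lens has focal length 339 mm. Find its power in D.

P = -2.95 D

For a negative lens, f = −339 mm.
f = -33.9 cm = -0.339 m.
P = 1/f = 1/(-0.339 m) = -2.95 D.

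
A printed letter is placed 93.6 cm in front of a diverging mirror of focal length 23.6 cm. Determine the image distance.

18.8 cm

For a diverging mirror, f = -23.6 cm.
Mirror equation: 1/v = 1/f − 1/u = 1/(-23.60) − 1/(93.6) = -0.04237 − 0.01068 = -0.05306, so v = -18.8 cm.
The image is virtual, upright and reduced, behind the mirror.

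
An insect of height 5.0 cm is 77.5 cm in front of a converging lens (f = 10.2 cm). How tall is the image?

1/d_i = 1/f − 1/d_o = 1/(10.20) − 1/(77.5) = 0.08514, so d_i = 11.75 cm.
m = −d_i/d_o = -0.1516.
|h_i| = |m|·h_o = 0.1516 × 5.0 = 0.758 cm. The image is real, inverted and reduced, on the far side of the lens.

0.758 cm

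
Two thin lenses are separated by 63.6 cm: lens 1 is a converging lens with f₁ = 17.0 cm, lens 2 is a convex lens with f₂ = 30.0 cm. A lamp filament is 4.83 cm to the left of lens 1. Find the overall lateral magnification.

m = -1.04

Lens 1: 1/d_i1 = 1/(17.0) − 1/(4.83) = -0.1482, so d_i1 = -6.747 cm; m₁ = −d_i1/d_o1 = +1.397.
d_o2 = 63.6 − (-6.747) = 70.35 cm.
Lens 2: 1/d_i2 = 1/(30.0) − 1/(70.35) = 0.01912, so d_i2 = 52.30 cm; m₂ = −d_i2/d_o2 = -0.7435.
m = m₁·m₂ = (+1.397)(-0.7435) = -1.04.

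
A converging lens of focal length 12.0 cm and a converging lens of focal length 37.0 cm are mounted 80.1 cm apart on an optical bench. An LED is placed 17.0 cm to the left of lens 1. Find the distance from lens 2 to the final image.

Lens 1: 1/d_i1 = 1/f₁ − 1/d_o1 = 1/(12.0) − 1/(17.0) = 0.02451, so d_i1 = 40.80 cm.
The intermediate image is 40.80 cm to the right of lens 1, which is 80.1 − (40.80) = 39.30 cm to the left of lens 2, so d_o2 = +39.30 cm.
Lens 2: 1/d_i2 = 1/f₂ − 1/d_o2 = 1/(37.0) − 1/(39.30) = 0.001582, so d_i2 = 632 cm.
The final image is real, 632 cm to the right of lens 2 (overall magnification ≈ 39).

632 cm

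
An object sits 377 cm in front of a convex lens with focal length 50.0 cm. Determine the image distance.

57.6 cm

Thin-lens equation: 1/q = 1/f − 1/p = 1/(50.00) − 1/(377) = 0.02000 − 0.002653 = 0.01735, so q = 57.6 cm.
The image is real, inverted and reduced, on the far side of the lens.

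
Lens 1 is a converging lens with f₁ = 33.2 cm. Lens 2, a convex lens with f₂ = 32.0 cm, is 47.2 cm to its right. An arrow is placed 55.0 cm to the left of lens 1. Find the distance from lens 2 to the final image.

Lens 1: 1/d_i1 = 1/f₁ − 1/d_o1 = 1/(33.2) − 1/(55.0) = 0.01194, so d_i1 = 83.76 cm.
The intermediate image is 83.76 cm to the right of lens 1, which lies 36.56 cm to the right of lens 2 — a virtual object — so d_o2 = −36.56 cm.
Lens 2: 1/d_i2 = 1/f₂ − 1/d_o2 = 1/(32.0) − 1/(-36.56) = 0.05860, so d_i2 = 17.1 cm.
The final image is real, 17.1 cm to the right of lens 2 (overall magnification ≈ -0.71).

17.1 cm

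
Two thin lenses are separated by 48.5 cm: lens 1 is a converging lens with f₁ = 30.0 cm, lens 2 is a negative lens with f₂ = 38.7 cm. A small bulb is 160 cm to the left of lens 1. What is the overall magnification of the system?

Lens 1: 1/d_i1 = 1/(30.0) − 1/(160) = 0.02708, so d_i1 = 36.92 cm; m₁ = −d_i1/d_o1 = -0.2308.
d_o2 = 48.5 − (36.92) = 11.58 cm.
f₂ = −38.7 cm (diverging).
Lens 2: 1/d_i2 = 1/(-38.7) − 1/(11.58) = -0.1122, so d_i2 = -8.913 cm; m₂ = −d_i2/d_o2 = +0.7697.
m = m₁·m₂ = (-0.2308)(+0.7697) = -0.178.

m = -0.178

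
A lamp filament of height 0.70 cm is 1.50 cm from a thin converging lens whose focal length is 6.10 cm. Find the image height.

1/d_i = 1/f − 1/d_o = 1/(6.100) − 1/(1.50) = -0.5027, so d_i = -1.989 cm.
m = −d_i/d_o = +1.326.
|h_i| = |m|·h_o = 1.326 × 0.70 = 0.928 cm. The image is virtual, upright and enlarged, on the same side as the object.

0.928 cm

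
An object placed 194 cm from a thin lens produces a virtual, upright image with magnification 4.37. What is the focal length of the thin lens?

f = 252 cm (converging)

m = −d_i/d_o ⇒ d_i = −m·d_o = −(+4.37)·(194) = -847.8 cm.
1/f = 1/d_o + 1/d_i = 1/(194) + 1/(-847.8) = 0.003975, so f = 252 cm.
Since f is positive, the thin lens is converging.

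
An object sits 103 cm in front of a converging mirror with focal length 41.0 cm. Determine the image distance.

68.1 cm

Mirror equation: 1/v = 1/f − 1/u = 1/(41.00) − 1/(103) = 0.02439 − 0.009709 = 0.01468, so v = 68.1 cm.
The image is real, inverted and reduced, in front of the mirror.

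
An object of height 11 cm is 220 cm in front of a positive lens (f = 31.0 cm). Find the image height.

1/d_i = 1/f − 1/d_o = 1/(31.00) − 1/(220) = 0.02771, so d_i = 36.08 cm.
m = −d_i/d_o = -0.1640.
|h_i| = |m|·h_o = 0.1640 × 11 = 1.80 cm. The image is real, inverted and reduced, on the far side of the lens.

1.80 cm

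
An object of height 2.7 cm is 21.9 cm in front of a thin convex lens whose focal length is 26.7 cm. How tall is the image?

15.0 cm

1/d_i = 1/f − 1/d_o = 1/(26.70) − 1/(21.9) = -0.008209, so d_i = -121.8 cm.
m = −d_i/d_o = +5.562.
|h_i| = |m|·h_o = 5.562 × 2.7 = 15.0 cm. The image is virtual, upright and enlarged, on the same side as the object.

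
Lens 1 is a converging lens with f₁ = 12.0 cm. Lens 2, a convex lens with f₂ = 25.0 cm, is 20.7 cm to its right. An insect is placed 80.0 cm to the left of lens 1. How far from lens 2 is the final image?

8.93 cm

Lens 1: 1/d_i1 = 1/f₁ − 1/d_o1 = 1/(12.0) − 1/(80.0) = 0.07083, so d_i1 = 14.12 cm.
The intermediate image is 14.12 cm to the right of lens 1, which is 20.7 − (14.12) = 6.580 cm to the left of lens 2, so d_o2 = +6.580 cm.
Lens 2: 1/d_i2 = 1/f₂ − 1/d_o2 = 1/(25.0) − 1/(6.580) = -0.1120, so d_i2 = -8.93 cm.
The final image is virtual, 8.93 cm to the left of lens 2 (overall magnification ≈ -0.24).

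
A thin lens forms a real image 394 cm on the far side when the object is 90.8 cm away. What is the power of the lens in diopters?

d_i = +394 cm.
1/f = 1/d_o + 1/d_i = 1/(90.8) + 1/(394) = 0.01355 cm⁻¹.
f = 73.79 cm = 0.7379 m, so P = 1/f = +1.36 D.

P = +1.36 D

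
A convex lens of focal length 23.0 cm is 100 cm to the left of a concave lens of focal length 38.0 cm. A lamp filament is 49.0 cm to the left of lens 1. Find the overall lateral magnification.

Lens 1: 1/d_i1 = 1/(23.0) − 1/(49.0) = 0.02307, so d_i1 = 43.35 cm; m₁ = −d_i1/d_o1 = -0.8847.
d_o2 = 100 − (43.35) = 56.65 cm.
f₂ = −38.0 cm (diverging).
Lens 2: 1/d_i2 = 1/(-38.0) − 1/(56.65) = -0.04397, so d_i2 = -22.74 cm; m₂ = −d_i2/d_o2 = +0.4015.
m = m₁·m₂ = (-0.8847)(+0.4015) = -0.355.

m = -0.355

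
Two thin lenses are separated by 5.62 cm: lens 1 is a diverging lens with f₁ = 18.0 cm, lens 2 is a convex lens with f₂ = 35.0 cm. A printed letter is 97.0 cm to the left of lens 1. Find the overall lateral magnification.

f₁ = −18.0 cm (diverging).
Lens 1: 1/d_i1 = 1/(-18.0) − 1/(97.0) = -0.06586, so d_i1 = -15.18 cm; m₁ = −d_i1/d_o1 = +0.1565.
d_o2 = 5.62 − (-15.18) = 20.80 cm.
Lens 2: 1/d_i2 = 1/(35.0) − 1/(20.80) = -0.01951, so d_i2 = -51.27 cm; m₂ = −d_i2/d_o2 = +2.465.
m = m₁·m₂ = (+0.1565)(+2.465) = +0.386.

m = +0.386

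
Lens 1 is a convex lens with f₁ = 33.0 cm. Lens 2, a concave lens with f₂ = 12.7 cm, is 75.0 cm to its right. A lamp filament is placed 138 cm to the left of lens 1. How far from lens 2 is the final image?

9.06 cm

Lens 1: 1/d_i1 = 1/f₁ − 1/d_o1 = 1/(33.0) − 1/(138) = 0.02306, so d_i1 = 43.37 cm.
The intermediate image is 43.37 cm to the right of lens 1, which is 75.0 − (43.37) = 31.63 cm to the left of lens 2, so d_o2 = +31.63 cm.
Lens 2 is diverging, so f₂ = −12.7 cm.
Lens 2: 1/d_i2 = 1/f₂ − 1/d_o2 = 1/(-12.7) − 1/(31.63) = -0.1104, so d_i2 = -9.06 cm.
The final image is virtual, 9.06 cm to the left of lens 2 (overall magnification ≈ -0.090).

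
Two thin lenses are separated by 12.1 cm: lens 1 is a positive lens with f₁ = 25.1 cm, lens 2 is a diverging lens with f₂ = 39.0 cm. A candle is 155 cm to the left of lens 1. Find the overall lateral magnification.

Lens 1: 1/d_i1 = 1/(25.1) − 1/(155) = 0.03339, so d_i1 = 29.95 cm; m₁ = −d_i1/d_o1 = -0.1932.
d_o2 = 12.1 − (29.95) = -17.85 cm (virtual object).
f₂ = −39.0 cm (diverging).
Lens 2: 1/d_i2 = 1/(-39.0) − 1/(-17.85) = 0.03038, so d_i2 = 32.91 cm; m₂ = −d_i2/d_o2 = +1.844.
m = m₁·m₂ = (-0.1932)(+1.844) = -0.356.

m = -0.356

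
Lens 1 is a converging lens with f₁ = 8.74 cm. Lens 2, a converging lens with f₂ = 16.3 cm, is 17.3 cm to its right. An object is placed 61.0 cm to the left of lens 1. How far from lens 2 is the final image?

12.6 cm

Lens 1: 1/d_i1 = 1/f₁ − 1/d_o1 = 1/(8.74) − 1/(61.0) = 0.09802, so d_i1 = 10.20 cm.
The intermediate image is 10.20 cm to the right of lens 1, which is 17.3 − (10.20) = 7.100 cm to the left of lens 2, so d_o2 = +7.100 cm.
Lens 2: 1/d_i2 = 1/f₂ − 1/d_o2 = 1/(16.3) − 1/(7.100) = -0.07950, so d_i2 = -12.6 cm.
The final image is virtual, 12.6 cm to the left of lens 2 (overall magnification ≈ -0.30).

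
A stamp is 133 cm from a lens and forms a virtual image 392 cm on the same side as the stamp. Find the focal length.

f = 201 cm (converging)

Virtual image ⇒ d_i = −392 cm.
1/f = 1/d_o + 1/d_i = 1/(133) + 1/(-392) = 0.004968, so f = 201 cm.
Since f is positive, the lens is converging.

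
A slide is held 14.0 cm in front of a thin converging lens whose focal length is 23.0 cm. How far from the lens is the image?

35.8 cm

Thin-lens equation: 1/q = 1/f − 1/p = 1/(23.00) − 1/(14.0) = 0.04348 − 0.07143 = -0.02795, so q = -35.8 cm.
The image is virtual, upright and enlarged, on the same side as the object.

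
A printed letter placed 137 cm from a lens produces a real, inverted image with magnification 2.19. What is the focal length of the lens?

m = −d_i/d_o ⇒ d_i = −m·d_o = −(-2.19)·(137) = 300.0 cm.
1/f = 1/d_o + 1/d_i = 1/(137) + 1/(300.0) = 0.01063, so f = 94.1 cm.
Since f is positive, the lens is converging.

f = 94.1 cm (converging)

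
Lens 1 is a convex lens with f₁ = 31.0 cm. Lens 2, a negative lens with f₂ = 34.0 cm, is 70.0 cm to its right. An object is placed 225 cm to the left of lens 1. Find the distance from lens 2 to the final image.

17.0 cm

Lens 1: 1/d_i1 = 1/f₁ − 1/d_o1 = 1/(31.0) − 1/(225) = 0.02781, so d_i1 = 35.95 cm.
The intermediate image is 35.95 cm to the right of lens 1, which is 70.0 − (35.95) = 34.05 cm to the left of lens 2, so d_o2 = +34.05 cm.
Lens 2 is diverging, so f₂ = −34.0 cm.
Lens 2: 1/d_i2 = 1/f₂ − 1/d_o2 = 1/(-34.0) − 1/(34.05) = -0.05878, so d_i2 = -17.0 cm.
The final image is virtual, 17.0 cm to the left of lens 2 (overall magnification ≈ -0.080).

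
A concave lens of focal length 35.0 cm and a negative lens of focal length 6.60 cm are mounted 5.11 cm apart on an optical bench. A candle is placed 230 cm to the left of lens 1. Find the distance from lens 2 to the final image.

5.57 cm

Lens 1 is diverging, so f₁ = −35.0 cm.
Lens 1: 1/d_i1 = 1/f₁ − 1/d_o1 = 1/(-35.0) − 1/(230) = -0.03292, so d_i1 = -30.38 cm.
The intermediate image is 30.38 cm to the left of lens 1 (virtual), which is 5.11 − (-30.38) = 35.49 cm to the left of lens 2, so d_o2 = +35.49 cm.
Lens 2 is diverging, so f₂ = −6.60 cm.
Lens 2: 1/d_i2 = 1/f₂ − 1/d_o2 = 1/(-6.60) − 1/(35.49) = -0.1797, so d_i2 = -5.57 cm.
The final image is virtual, 5.57 cm to the left of lens 2 (overall magnification ≈ 0.021).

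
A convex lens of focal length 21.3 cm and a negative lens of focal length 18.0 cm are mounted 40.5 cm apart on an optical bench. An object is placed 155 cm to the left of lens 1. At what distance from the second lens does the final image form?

8.42 cm

Lens 1: 1/d_i1 = 1/f₁ − 1/d_o1 = 1/(21.3) − 1/(155) = 0.04050, so d_i1 = 24.69 cm.
The intermediate image is 24.69 cm to the right of lens 1, which is 40.5 − (24.69) = 15.81 cm to the left of lens 2, so d_o2 = +15.81 cm.
Lens 2 is diverging, so f₂ = −18.0 cm.
Lens 2: 1/d_i2 = 1/f₂ − 1/d_o2 = 1/(-18.0) − 1/(15.81) = -0.1188, so d_i2 = -8.42 cm.
The final image is virtual, 8.42 cm to the left of lens 2 (overall magnification ≈ -0.085).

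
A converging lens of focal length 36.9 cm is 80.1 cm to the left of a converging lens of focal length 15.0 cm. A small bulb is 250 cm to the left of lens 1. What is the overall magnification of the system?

Lens 1: 1/d_i1 = 1/(36.9) − 1/(250) = 0.02310, so d_i1 = 43.29 cm; m₁ = −d_i1/d_o1 = -0.1732.
d_o2 = 80.1 − (43.29) = 36.81 cm.
Lens 2: 1/d_i2 = 1/(15.0) − 1/(36.81) = 0.03950, so d_i2 = 25.32 cm; m₂ = −d_i2/d_o2 = -0.6878.
m = m₁·m₂ = (-0.1732)(-0.6878) = +0.119.

m = +0.119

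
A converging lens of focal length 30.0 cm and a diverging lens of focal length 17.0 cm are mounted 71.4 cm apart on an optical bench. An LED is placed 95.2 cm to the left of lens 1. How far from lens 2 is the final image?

Lens 1: 1/d_i1 = 1/f₁ − 1/d_o1 = 1/(30.0) − 1/(95.2) = 0.02283, so d_i1 = 43.80 cm.
The intermediate image is 43.80 cm to the right of lens 1, which is 71.4 − (43.80) = 27.60 cm to the left of lens 2, so d_o2 = +27.60 cm.
Lens 2 is diverging, so f₂ = −17.0 cm.
Lens 2: 1/d_i2 = 1/f₂ − 1/d_o2 = 1/(-17.0) − 1/(27.60) = -0.09506, so d_i2 = -10.5 cm.
The final image is virtual, 10.5 cm to the left of lens 2 (overall magnification ≈ -0.18).

10.5 cm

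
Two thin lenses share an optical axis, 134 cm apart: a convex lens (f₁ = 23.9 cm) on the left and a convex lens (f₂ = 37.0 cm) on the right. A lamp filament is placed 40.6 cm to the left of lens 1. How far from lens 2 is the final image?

Lens 1: 1/d_i1 = 1/f₁ − 1/d_o1 = 1/(23.9) − 1/(40.6) = 0.01721, so d_i1 = 58.10 cm.
The intermediate image is 58.10 cm to the right of lens 1, which is 134 − (58.10) = 75.90 cm to the left of lens 2, so d_o2 = +75.90 cm.
Lens 2: 1/d_i2 = 1/f₂ − 1/d_o2 = 1/(37.0) − 1/(75.90) = 0.01385, so d_i2 = 72.2 cm.
The final image is real, 72.2 cm to the right of lens 2 (overall magnification ≈ 1.4).

72.2 cm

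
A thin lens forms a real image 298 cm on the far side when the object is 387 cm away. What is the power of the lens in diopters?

P = +0.594 D

d_i = +298 cm.
1/f = 1/d_o + 1/d_i = 1/(387) + 1/(298) = 0.005940 cm⁻¹.
f = 168.4 cm = 1.684 m, so P = 1/f = +0.594 D.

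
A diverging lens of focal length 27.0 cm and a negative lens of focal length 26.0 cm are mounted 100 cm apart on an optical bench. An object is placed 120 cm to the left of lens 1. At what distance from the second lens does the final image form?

Lens 1 is diverging, so f₁ = −27.0 cm.
Lens 1: 1/d_i1 = 1/f₁ − 1/d_o1 = 1/(-27.0) − 1/(120) = -0.04537, so d_i1 = -22.04 cm.
The intermediate image is 22.04 cm to the left of lens 1 (virtual), which is 100 − (-22.04) = 122.0 cm to the left of lens 2, so d_o2 = +122.0 cm.
Lens 2 is diverging, so f₂ = −26.0 cm.
Lens 2: 1/d_i2 = 1/f₂ − 1/d_o2 = 1/(-26.0) − 1/(122.0) = -0.04666, so d_i2 = -21.4 cm.
The final image is virtual, 21.4 cm to the left of lens 2 (overall magnification ≈ 0.032).

21.4 cm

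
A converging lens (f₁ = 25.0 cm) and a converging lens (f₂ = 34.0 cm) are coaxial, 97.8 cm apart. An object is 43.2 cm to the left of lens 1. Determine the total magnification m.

m = +10.5

Lens 1: 1/d_i1 = 1/(25.0) − 1/(43.2) = 0.01685, so d_i1 = 59.34 cm; m₁ = −d_i1/d_o1 = -1.374.
d_o2 = 97.8 − (59.34) = 38.46 cm.
Lens 2: 1/d_i2 = 1/(34.0) − 1/(38.46) = 0.003411, so d_i2 = 293.2 cm; m₂ = −d_i2/d_o2 = -7.623.
m = m₁·m₂ = (-1.374)(-7.623) = +10.5.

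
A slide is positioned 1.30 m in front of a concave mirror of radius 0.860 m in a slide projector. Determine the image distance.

f = R/2 = 0.860/2 = 0.4300 m.
Mirror equation: 1/d_i = 1/f − 1/d_o = 1/(0.4300) − 1/(1.30) = 2.326 − 0.7692 = 1.556, so d_i = 0.643 m.
The image is real, inverted and reduced, in front of the mirror.

0.643 m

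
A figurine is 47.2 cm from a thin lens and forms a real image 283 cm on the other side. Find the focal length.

f = 40.5 cm (converging)

Real image ⇒ d_i = +283 cm.
1/f = 1/d_o + 1/d_i = 1/(47.2) + 1/(283) = 0.02472, so f = 40.5 cm.
Since f is positive, the thin lens is converging.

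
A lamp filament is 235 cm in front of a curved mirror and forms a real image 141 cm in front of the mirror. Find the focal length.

f = 88.1 cm (concave)

Real image ⇒ d_i = +141 cm.
1/f = 1/d_o + 1/d_i = 1/(235) + 1/(141) = 0.01135, so f = 88.1 cm.
Since f is positive, the curved mirror is concave.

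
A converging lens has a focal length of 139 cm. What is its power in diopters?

P = +0.719 D

f = 139 cm = 1.39 m.
P = 1/f = 1/(1.39 m) = +0.719 D.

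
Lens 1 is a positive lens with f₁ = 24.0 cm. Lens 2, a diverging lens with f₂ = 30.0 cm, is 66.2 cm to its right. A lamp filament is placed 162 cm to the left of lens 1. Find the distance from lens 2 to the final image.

16.8 cm

Lens 1: 1/d_i1 = 1/f₁ − 1/d_o1 = 1/(24.0) − 1/(162) = 0.03549, so d_i1 = 28.17 cm.
The intermediate image is 28.17 cm to the right of lens 1, which is 66.2 − (28.17) = 38.03 cm to the left of lens 2, so d_o2 = +38.03 cm.
Lens 2 is diverging, so f₂ = −30.0 cm.
Lens 2: 1/d_i2 = 1/f₂ − 1/d_o2 = 1/(-30.0) − 1/(38.03) = -0.05963, so d_i2 = -16.8 cm.
The final image is virtual, 16.8 cm to the left of lens 2 (overall magnification ≈ -0.077).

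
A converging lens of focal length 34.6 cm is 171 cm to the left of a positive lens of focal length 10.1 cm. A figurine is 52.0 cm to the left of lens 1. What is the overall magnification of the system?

m = +0.349

Lens 1: 1/d_i1 = 1/(34.6) − 1/(52.0) = 0.009671, so d_i1 = 103.4 cm; m₁ = −d_i1/d_o1 = -1.988.
d_o2 = 171 − (103.4) = 67.60 cm.
Lens 2: 1/d_i2 = 1/(10.1) − 1/(67.60) = 0.08422, so d_i2 = 11.87 cm; m₂ = −d_i2/d_o2 = -0.1757.
m = m₁·m₂ = (-1.988)(-0.1757) = +0.349.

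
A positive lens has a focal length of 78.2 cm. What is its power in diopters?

f = 78.2 cm = 0.782 m.
P = 1/f = 1/(0.782 m) = +1.28 D.

P = +1.28 D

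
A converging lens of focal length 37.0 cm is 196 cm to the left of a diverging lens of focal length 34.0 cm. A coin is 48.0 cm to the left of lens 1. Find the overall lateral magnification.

Lens 1: 1/d_i1 = 1/(37.0) − 1/(48.0) = 0.006194, so d_i1 = 161.5 cm; m₁ = −d_i1/d_o1 = -3.365.
d_o2 = 196 − (161.5) = 34.50 cm.
f₂ = −34.0 cm (diverging).
Lens 2: 1/d_i2 = 1/(-34.0) − 1/(34.50) = -0.05840, so d_i2 = -17.12 cm; m₂ = −d_i2/d_o2 = +0.4964.
m = m₁·m₂ = (-3.365)(+0.4964) = -1.67.

m = -1.67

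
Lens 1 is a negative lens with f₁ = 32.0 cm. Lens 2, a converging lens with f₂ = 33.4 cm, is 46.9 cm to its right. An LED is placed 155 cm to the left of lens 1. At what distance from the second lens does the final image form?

Lens 1 is diverging, so f₁ = −32.0 cm.
Lens 1: 1/d_i1 = 1/f₁ − 1/d_o1 = 1/(-32.0) − 1/(155) = -0.03770, so d_i1 = -26.52 cm.
The intermediate image is 26.52 cm to the left of lens 1 (virtual), which is 46.9 − (-26.52) = 73.42 cm to the left of lens 2, so d_o2 = +73.42 cm.
Lens 2: 1/d_i2 = 1/f₂ − 1/d_o2 = 1/(33.4) − 1/(73.42) = 0.01632, so d_i2 = 61.3 cm.
The final image is real, 61.3 cm to the right of lens 2 (overall magnification ≈ -0.14).

61.3 cm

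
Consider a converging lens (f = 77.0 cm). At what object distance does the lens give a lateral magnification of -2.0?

116 cm

m = −d_i/d_o ⇒ d_i = −m·d_o.
1/f = 1/d_o + 1/d_i = 1/d_o − 1/(m·d_o) = (1 − 1/m)/d_o, so d_o = f(1 − 1/m) = (77.00)(1 − 1/(-2.0)) = 116 cm.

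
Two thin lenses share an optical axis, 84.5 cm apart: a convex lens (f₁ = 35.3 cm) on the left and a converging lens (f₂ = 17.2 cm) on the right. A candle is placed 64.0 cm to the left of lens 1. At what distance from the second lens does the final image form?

8.71 cm

Lens 1: 1/d_i1 = 1/f₁ − 1/d_o1 = 1/(35.3) − 1/(64.0) = 0.01270, so d_i1 = 78.72 cm.
The intermediate image is 78.72 cm to the right of lens 1, which is 84.5 − (78.72) = 5.780 cm to the left of lens 2, so d_o2 = +5.780 cm.
Lens 2: 1/d_i2 = 1/f₂ − 1/d_o2 = 1/(17.2) − 1/(5.780) = -0.1149, so d_i2 = -8.71 cm.
The final image is virtual, 8.71 cm to the left of lens 2 (overall magnification ≈ -1.9).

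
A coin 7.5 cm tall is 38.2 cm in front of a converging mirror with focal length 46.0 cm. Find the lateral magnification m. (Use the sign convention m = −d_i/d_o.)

1/d_i = 1/f − 1/d_o = 1/(46.00) − 1/(38.2) = -0.004439, so d_i = -225.3 cm.
m = −d_i/d_o = −(-225.3)/(38.2) = +5.90.
The image is virtual, upright and enlarged, behind the mirror.

m = +5.90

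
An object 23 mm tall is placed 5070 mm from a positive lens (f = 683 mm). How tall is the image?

1/d_i = 1/f − 1/d_o = 1/(683.0) − 1/(5070) = 0.001267, so d_i = 789.3 mm.
m = −d_i/d_o = -0.1557.
|h_i| = |m|·h_o = 0.1557 × 23 = 3.58 mm. The image is real, inverted and reduced, on the far side of the lens.

3.58 mm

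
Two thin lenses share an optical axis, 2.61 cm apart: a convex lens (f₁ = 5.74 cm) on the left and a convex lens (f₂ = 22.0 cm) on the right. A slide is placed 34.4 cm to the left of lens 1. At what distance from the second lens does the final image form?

3.58 cm

Lens 1: 1/d_i1 = 1/f₁ − 1/d_o1 = 1/(5.74) − 1/(34.4) = 0.1451, so d_i1 = 6.890 cm.
The intermediate image is 6.890 cm to the right of lens 1, which lies 4.280 cm to the right of lens 2 — a virtual object — so d_o2 = −4.280 cm.
Lens 2: 1/d_i2 = 1/f₂ − 1/d_o2 = 1/(22.0) − 1/(-4.280) = 0.2791, so d_i2 = 3.58 cm.
The final image is real, 3.58 cm to the right of lens 2 (overall magnification ≈ -0.17).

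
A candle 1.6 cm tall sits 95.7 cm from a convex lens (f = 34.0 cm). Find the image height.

1/d_i = 1/f − 1/d_o = 1/(34.00) − 1/(95.7) = 0.01896, so d_i = 52.74 cm.
m = −d_i/d_o = -0.5511.
|h_i| = |m|·h_o = 0.5511 × 1.6 = 0.882 cm. The image is real, inverted and reduced, on the far side of the lens.

0.882 cm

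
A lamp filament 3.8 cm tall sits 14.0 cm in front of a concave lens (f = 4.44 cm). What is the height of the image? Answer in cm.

For a concave lens, f = -4.44 cm.
1/d_i = 1/f − 1/d_o = 1/(-4.440) − 1/(14.0) = -0.2967, so d_i = -3.371 cm.
m = −d_i/d_o = +0.2408.
|h_i| = |m|·h_o = 0.2408 × 3.8 = 0.915 cm. The image is virtual, upright and reduced, on the same side as the object.

0.915 cm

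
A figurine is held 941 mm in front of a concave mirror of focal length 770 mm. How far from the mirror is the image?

4240 mm

Mirror equation: 1/s_i = 1/f − 1/s_o = 1/(770.0) − 1/(941) = 0.001299 − 0.001063 = 0.0002360, so s_i = 4240 mm.
The image is real, inverted and enlarged, in front of the mirror.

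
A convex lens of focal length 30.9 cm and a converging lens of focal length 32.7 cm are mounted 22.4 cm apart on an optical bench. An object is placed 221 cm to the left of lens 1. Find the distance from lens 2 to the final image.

Lens 1: 1/d_i1 = 1/f₁ − 1/d_o1 = 1/(30.9) − 1/(221) = 0.02784, so d_i1 = 35.92 cm.
The intermediate image is 35.92 cm to the right of lens 1, which lies 13.52 cm to the right of lens 2 — a virtual object — so d_o2 = −13.52 cm.
Lens 2: 1/d_i2 = 1/f₂ − 1/d_o2 = 1/(32.7) − 1/(-13.52) = 0.1045, so d_i2 = 9.57 cm.
The final image is real, 9.57 cm to the right of lens 2 (overall magnification ≈ -0.11).

9.57 cm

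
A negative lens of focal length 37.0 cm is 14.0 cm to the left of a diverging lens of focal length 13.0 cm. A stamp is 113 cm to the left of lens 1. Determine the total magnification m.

f₁ = −37.0 cm (diverging).
Lens 1: 1/d_i1 = 1/(-37.0) − 1/(113) = -0.03588, so d_i1 = -27.87 cm; m₁ = −d_i1/d_o1 = +0.2466.
d_o2 = 14.0 − (-27.87) = 41.87 cm.
f₂ = −13.0 cm (diverging).
Lens 2: 1/d_i2 = 1/(-13.0) − 1/(41.87) = -0.1008, so d_i2 = -9.920 cm; m₂ = −d_i2/d_o2 = +0.2369.
m = m₁·m₂ = (+0.2466)(+0.2369) = +0.0584.

m = +0.0584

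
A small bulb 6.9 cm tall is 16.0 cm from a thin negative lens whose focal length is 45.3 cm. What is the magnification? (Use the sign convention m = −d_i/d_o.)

For a negative lens, f = -45.3 cm.
1/d_i = 1/f − 1/d_o = 1/(-45.30) − 1/(16.0) = -0.08458, so d_i = -11.82 cm.
m = −d_i/d_o = −(-11.82)/(16.0) = +0.739.
The image is virtual, upright and reduced, on the same side as the object.

m = +0.739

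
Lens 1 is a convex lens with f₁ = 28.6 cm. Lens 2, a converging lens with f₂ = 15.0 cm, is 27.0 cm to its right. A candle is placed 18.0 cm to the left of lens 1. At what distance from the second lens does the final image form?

Lens 1: 1/d_i1 = 1/f₁ − 1/d_o1 = 1/(28.6) − 1/(18.0) = -0.02059, so d_i1 = -48.57 cm.
The intermediate image is 48.57 cm to the left of lens 1 (virtual), which is 27.0 − (-48.57) = 75.57 cm to the left of lens 2, so d_o2 = +75.57 cm.
Lens 2: 1/d_i2 = 1/f₂ − 1/d_o2 = 1/(15.0) − 1/(75.57) = 0.05343, so d_i2 = 18.7 cm.
The final image is real, 18.7 cm to the right of lens 2 (overall magnification ≈ -0.67).

18.7 cm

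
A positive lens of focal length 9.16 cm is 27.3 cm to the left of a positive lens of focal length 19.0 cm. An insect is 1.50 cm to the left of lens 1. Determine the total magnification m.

Lens 1: 1/d_i1 = 1/(9.16) − 1/(1.50) = -0.5575, so d_i1 = -1.794 cm; m₁ = −d_i1/d_o1 = +1.196.
d_o2 = 27.3 − (-1.794) = 29.09 cm.
Lens 2: 1/d_i2 = 1/(19.0) − 1/(29.09) = 0.01826, so d_i2 = 54.78 cm; m₂ = −d_i2/d_o2 = -1.883.
m = m₁·m₂ = (+1.196)(-1.883) = -2.25.

m = -2.25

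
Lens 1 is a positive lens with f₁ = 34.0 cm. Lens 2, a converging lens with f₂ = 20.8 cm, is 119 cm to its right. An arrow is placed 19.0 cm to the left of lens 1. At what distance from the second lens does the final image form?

Lens 1: 1/d_i1 = 1/f₁ − 1/d_o1 = 1/(34.0) − 1/(19.0) = -0.02322, so d_i1 = -43.07 cm.
The intermediate image is 43.07 cm to the left of lens 1 (virtual), which is 119 − (-43.07) = 162.1 cm to the left of lens 2, so d_o2 = +162.1 cm.
Lens 2: 1/d_i2 = 1/f₂ − 1/d_o2 = 1/(20.8) − 1/(162.1) = 0.04191, so d_i2 = 23.9 cm.
The final image is real, 23.9 cm to the right of lens 2 (overall magnification ≈ -0.33).

23.9 cm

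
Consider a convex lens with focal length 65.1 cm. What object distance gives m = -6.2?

m = −d_i/d_o ⇒ d_i = −m·d_o.
1/f = 1/d_o + 1/d_i = 1/d_o − 1/(m·d_o) = (1 − 1/m)/d_o, so d_o = f(1 − 1/m) = (65.10)(1 − 1/(-6.2)) = 75.6 cm.

75.6 cm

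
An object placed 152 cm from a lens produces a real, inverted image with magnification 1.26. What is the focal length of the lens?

f = 84.7 cm (converging)

m = −d_i/d_o ⇒ d_i = −m·d_o = −(-1.26)·(152) = 191.5 cm.
1/f = 1/d_o + 1/d_i = 1/(152) + 1/(191.5) = 0.01180, so f = 84.7 cm.
Since f is positive, the lens is converging.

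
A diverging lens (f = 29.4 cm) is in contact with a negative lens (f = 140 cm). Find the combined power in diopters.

P = -4.12 D

P₁ = 1/f₁ = 1/(-0.294 m) = -3.401 D; P₂ = 1/f₂ = 1/(-1.40 m) = -0.7143 D.
For thin lenses in contact, P = P₁ + P₂ = (-3.401) + (-0.7143) = -4.12 D.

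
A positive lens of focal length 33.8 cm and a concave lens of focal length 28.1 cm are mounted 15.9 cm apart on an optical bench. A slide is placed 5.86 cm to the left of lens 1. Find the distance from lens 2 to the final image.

Lens 1: 1/d_i1 = 1/f₁ − 1/d_o1 = 1/(33.8) − 1/(5.86) = -0.1411, so d_i1 = -7.089 cm.
The intermediate image is 7.089 cm to the left of lens 1 (virtual), which is 15.9 − (-7.089) = 22.99 cm to the left of lens 2, so d_o2 = +22.99 cm.
Lens 2 is diverging, so f₂ = −28.1 cm.
Lens 2: 1/d_i2 = 1/f₂ − 1/d_o2 = 1/(-28.1) − 1/(22.99) = -0.07908, so d_i2 = -12.6 cm.
The final image is virtual, 12.6 cm to the left of lens 2 (overall magnification ≈ 0.67).

12.6 cm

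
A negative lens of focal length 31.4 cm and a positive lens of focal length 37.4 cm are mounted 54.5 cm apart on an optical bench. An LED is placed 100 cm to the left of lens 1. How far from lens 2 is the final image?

Lens 1 is diverging, so f₁ = −31.4 cm.
Lens 1: 1/d_i1 = 1/f₁ − 1/d_o1 = 1/(-31.4) − 1/(100) = -0.04185, so d_i1 = -23.90 cm.
The intermediate image is 23.90 cm to the left of lens 1 (virtual), which is 54.5 − (-23.90) = 78.40 cm to the left of lens 2, so d_o2 = +78.40 cm.
Lens 2: 1/d_i2 = 1/f₂ − 1/d_o2 = 1/(37.4) − 1/(78.40) = 0.01398, so d_i2 = 71.5 cm.
The final image is real, 71.5 cm to the right of lens 2 (overall magnification ≈ -0.22).

71.5 cm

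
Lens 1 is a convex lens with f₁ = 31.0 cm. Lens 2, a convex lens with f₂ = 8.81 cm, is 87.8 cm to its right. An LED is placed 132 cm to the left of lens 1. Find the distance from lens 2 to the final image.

Lens 1: 1/d_i1 = 1/f₁ − 1/d_o1 = 1/(31.0) − 1/(132) = 0.02468, so d_i1 = 40.51 cm.
The intermediate image is 40.51 cm to the right of lens 1, which is 87.8 − (40.51) = 47.29 cm to the left of lens 2, so d_o2 = +47.29 cm.
Lens 2: 1/d_i2 = 1/f₂ − 1/d_o2 = 1/(8.81) − 1/(47.29) = 0.09236, so d_i2 = 10.8 cm.
The final image is real, 10.8 cm to the right of lens 2 (overall magnification ≈ 0.070).

10.8 cm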